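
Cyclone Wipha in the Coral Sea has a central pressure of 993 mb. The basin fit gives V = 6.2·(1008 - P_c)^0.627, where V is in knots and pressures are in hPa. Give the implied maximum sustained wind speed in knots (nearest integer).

34 kt

ΔP = 1008 − 993 = 15 mb.
15^0.627 ≈ 5.463.
V ≈ 6.2 × 5.463 ≈ 33.9 kt.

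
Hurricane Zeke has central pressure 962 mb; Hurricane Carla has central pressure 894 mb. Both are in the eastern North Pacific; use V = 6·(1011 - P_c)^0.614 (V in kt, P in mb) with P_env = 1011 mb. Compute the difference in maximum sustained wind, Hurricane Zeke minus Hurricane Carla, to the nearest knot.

Hurricane Zeke: ΔP = 49; V ≈ 6 × 49^0.614 ≈ 65.45 kt.
Hurricane Carla: ΔP = 117; V ≈ 6 × 117^0.614 ≈ 111.69 kt.
Difference ≈ 65.45 − 111.69 = -46.24 → -46 kt.

-46 kt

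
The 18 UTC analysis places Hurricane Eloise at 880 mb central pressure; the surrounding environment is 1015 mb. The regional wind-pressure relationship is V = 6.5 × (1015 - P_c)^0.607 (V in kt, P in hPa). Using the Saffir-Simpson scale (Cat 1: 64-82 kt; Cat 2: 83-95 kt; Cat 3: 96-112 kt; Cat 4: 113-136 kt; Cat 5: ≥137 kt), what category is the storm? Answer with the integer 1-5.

ΔP = 1015 − 880 = 135 mb.
V ≈ 6.5 × 135^0.607 = 6.5 × 19.64 ≈ 128 kt.
128 kt falls in the Category 4 band.

4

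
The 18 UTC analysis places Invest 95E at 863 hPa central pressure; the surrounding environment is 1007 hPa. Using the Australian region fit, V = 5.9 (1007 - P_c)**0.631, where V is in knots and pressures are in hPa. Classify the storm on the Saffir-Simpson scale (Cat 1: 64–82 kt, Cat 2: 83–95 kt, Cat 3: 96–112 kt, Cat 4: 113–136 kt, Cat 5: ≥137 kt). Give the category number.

ΔP = 1007 − 863 = 144 hPa.
V ≈ 5.9 × 144^0.631 = 5.9 × 23.01 ≈ 136 kt.
136 kt falls in the Category 4 band.

4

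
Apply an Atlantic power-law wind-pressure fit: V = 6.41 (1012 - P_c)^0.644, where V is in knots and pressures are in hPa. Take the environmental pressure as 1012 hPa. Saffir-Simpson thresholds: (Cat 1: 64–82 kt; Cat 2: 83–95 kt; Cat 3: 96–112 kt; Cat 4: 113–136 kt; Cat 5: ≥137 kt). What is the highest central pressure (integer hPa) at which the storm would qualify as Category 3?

Category 3 begins at V = 96 kt.
Required ΔP = (96/6.41)^(1/0.644) = 14.977^1.553 ≈ 66.86 hPa.
P_c ≤ 1012 − 66.86 = 945.14, so the highest integer P_c is 945 hPa.

945 hPa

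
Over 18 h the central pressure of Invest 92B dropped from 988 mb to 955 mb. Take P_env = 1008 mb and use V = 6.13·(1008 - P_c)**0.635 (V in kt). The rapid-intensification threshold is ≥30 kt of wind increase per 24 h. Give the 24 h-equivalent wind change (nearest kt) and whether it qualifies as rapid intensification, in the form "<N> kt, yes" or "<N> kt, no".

V₁: ΔP = 20, V ≈ 6.13 × 20^0.635 ≈ 41.08 kt.
V₂: ΔP = 53, V ≈ 6.13 × 53^0.635 ≈ 76.27 kt.
ΔV over 18 h = 35.19 kt → 24 h equivalent = 35.19 × 24/18 ≈ 46.92 kt.
47 kt ≥ 30 kt ⇒ rapid intensification.

47 kt, yes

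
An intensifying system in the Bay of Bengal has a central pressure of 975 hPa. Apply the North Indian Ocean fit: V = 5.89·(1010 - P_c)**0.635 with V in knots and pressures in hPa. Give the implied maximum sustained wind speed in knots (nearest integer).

56 kt

ΔP = 1010 − 975 = 35 hPa.
35^0.635 ≈ 9.561.
V ≈ 5.89 × 9.561 ≈ 56.3 kt.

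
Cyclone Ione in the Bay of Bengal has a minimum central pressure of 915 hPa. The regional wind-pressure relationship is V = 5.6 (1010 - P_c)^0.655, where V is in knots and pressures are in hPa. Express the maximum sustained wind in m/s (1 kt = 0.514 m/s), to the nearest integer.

57 m/s

ΔP = 1010 − 915 = 95 hPa.
V ≈ 5.6 × 95^0.655 = 5.6 × 19.743 ≈ 110.560 kt.
110.560 × 0.514 ≈ 56.83 m/s → 57 m/s.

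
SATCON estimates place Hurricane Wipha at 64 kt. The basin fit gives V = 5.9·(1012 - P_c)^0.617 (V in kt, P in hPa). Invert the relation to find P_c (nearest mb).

964 mb

ΔP = (V / 5.9)^(1/0.617) = (64/5.9)^1.621.
64/5.9 = 10.847; 10.847^1.621 ≈ 47.64 mb.
P_c = 1012 − 47.64 = 964.36 ≈ 964 mb.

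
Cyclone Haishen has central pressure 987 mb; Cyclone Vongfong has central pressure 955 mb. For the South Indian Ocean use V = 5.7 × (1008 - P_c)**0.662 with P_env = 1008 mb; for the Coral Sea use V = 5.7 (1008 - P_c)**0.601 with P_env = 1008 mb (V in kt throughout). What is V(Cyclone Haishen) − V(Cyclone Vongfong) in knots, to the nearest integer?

Cyclone Haishen: ΔP = 21; V ≈ 5.7 × 21^0.662 ≈ 42.77 kt.
Cyclone Vongfong: ΔP = 53; V ≈ 5.7 × 53^0.601 ≈ 61.97 kt.
Difference ≈ 42.77 − 61.97 = -19.20 → -19 kt.

-19 kt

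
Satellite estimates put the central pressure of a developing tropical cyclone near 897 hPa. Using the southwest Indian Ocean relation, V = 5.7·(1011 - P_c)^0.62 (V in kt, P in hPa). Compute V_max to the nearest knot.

107 kt

ΔP = 1011 − 897 = 114 hPa.
114^0.62 ≈ 18.849.
V ≈ 5.7 × 18.849 ≈ 107.4 kt.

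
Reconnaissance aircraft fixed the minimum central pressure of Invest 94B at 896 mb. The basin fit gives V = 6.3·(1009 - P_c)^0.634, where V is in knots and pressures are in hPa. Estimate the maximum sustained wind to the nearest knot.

ΔP = 1009 − 896 = 113 mb.
113^0.634 ≈ 20.029.
V ≈ 6.3 × 20.029 ≈ 126.2 kt.

126 kt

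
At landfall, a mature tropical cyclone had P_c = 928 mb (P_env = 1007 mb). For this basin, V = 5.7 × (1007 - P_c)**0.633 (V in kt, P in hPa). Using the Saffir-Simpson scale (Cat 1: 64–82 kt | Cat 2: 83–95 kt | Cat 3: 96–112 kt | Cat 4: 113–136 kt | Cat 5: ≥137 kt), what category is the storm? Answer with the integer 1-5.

ΔP = 1007 − 928 = 79 mb.
V ≈ 5.7 × 79^0.633 = 5.7 × 15.89 ≈ 91 kt.
91 kt falls in the Category 2 band.

2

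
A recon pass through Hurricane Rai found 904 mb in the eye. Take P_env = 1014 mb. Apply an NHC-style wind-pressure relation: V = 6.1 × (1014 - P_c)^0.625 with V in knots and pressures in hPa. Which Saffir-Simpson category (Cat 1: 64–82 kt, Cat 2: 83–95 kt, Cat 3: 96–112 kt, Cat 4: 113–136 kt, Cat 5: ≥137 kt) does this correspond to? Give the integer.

4

ΔP = 1014 − 904 = 110 mb.
V ≈ 6.1 × 110^0.625 = 6.1 × 18.87 ≈ 115 kt.
115 kt falls in the Category 4 band.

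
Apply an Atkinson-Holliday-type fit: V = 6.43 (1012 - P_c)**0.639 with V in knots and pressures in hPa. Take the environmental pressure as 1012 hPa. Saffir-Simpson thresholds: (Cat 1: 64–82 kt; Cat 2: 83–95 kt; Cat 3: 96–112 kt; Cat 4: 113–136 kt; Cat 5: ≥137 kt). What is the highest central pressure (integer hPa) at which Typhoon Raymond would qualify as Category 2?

957 hPa

Category 2 begins at V = 83 kt.
Required ΔP = (83/6.43)^(1/0.639) = 12.908^1.565 ≈ 54.76 hPa.
P_c ≤ 1012 − 54.76 = 957.24, so the highest integer P_c is 957 hPa.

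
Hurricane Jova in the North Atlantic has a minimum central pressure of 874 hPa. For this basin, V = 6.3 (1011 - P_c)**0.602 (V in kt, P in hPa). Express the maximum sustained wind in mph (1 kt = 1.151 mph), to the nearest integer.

ΔP = 1011 − 874 = 137 hPa.
V ≈ 6.3 × 137^0.602 = 6.3 × 19.333 ≈ 121.800 kt.
121.800 × 1.151 ≈ 140.19 mph → 140 mph.

140 mph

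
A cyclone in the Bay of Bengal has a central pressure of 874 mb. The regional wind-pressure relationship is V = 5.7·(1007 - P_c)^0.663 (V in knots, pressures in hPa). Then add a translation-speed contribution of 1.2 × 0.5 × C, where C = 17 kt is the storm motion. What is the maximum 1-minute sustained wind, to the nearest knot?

156 kt

ΔP = 1007 − 874 = 133 mb.
133^0.663 ≈ 25.593.
V ≈ 5.7 × 25.593 ≈ 145.9 kt.
Translation term: 1.2 × 0.5 × 17 = 10.2 kt.
Corrected V ≈ 156.1 kt → 156 kt.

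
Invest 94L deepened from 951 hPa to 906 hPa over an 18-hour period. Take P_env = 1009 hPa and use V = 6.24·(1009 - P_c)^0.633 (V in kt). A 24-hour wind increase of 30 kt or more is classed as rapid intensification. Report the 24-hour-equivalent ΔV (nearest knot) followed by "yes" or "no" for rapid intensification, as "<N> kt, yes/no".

48 kt, yes

V₁: ΔP = 58, V ≈ 6.24 × 58^0.633 ≈ 81.55 kt.
V₂: ΔP = 103, V ≈ 6.24 × 103^0.633 ≈ 117.30 kt.
ΔV over 18 h = 35.75 kt → 24 h equivalent = 35.75 × 24/18 ≈ 47.67 kt.
48 kt ≥ 30 kt ⇒ rapid intensification.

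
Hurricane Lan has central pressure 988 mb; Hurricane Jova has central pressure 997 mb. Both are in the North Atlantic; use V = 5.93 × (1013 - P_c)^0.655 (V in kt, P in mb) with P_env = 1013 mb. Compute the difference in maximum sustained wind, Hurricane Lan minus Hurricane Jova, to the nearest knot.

Hurricane Lan: ΔP = 25; V ≈ 5.93 × 25^0.655 ≈ 48.83 kt.
Hurricane Jova: ΔP = 16; V ≈ 5.93 × 16^0.655 ≈ 36.45 kt.
Difference ≈ 48.83 − 36.45 = 12.38 → 12 kt.

12 kt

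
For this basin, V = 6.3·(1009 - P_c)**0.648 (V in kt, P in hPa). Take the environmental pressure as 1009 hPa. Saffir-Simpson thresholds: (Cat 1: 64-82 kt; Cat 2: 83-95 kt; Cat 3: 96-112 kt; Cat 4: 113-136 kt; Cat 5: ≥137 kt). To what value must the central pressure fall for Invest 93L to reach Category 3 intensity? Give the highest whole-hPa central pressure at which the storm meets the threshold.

942 hPa

Category 3 begins at V = 96 kt.
Required ΔP = (96/6.3)^(1/0.648) = 15.238^1.543 ≈ 66.91 hPa.
P_c ≤ 1009 − 66.91 = 942.09, so the highest integer P_c is 942 hPa.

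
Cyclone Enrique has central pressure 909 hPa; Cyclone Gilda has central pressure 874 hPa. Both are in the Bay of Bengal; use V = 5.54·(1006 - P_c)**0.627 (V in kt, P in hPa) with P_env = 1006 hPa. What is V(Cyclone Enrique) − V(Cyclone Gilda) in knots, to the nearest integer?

-21 kt

Cyclone Enrique: ΔP = 97; V ≈ 5.54 × 97^0.627 ≈ 97.55 kt.
Cyclone Gilda: ΔP = 132; V ≈ 5.54 × 132^0.627 ≈ 118.33 kt.
Difference ≈ 97.55 − 118.33 = -20.78 → -21 kt.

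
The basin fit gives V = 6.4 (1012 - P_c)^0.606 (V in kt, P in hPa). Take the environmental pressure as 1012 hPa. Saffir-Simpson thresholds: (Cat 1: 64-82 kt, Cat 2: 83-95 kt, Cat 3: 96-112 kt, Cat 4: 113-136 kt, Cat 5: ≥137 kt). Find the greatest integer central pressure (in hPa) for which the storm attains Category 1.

Category 1 begins at V = 64 kt.
Required ΔP = (64/6.4)^(1/0.606) = 10.000^1.650 ≈ 44.69 hPa.
P_c ≤ 1012 − 44.69 = 967.31, so the highest integer P_c is 967 hPa.

967 hPa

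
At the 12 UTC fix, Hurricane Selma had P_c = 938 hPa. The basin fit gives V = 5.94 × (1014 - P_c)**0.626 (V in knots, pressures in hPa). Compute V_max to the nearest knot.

89 kt

ΔP = 1014 − 938 = 76 hPa.
76^0.626 ≈ 15.045.
V ≈ 5.94 × 15.045 ≈ 89.4 kt.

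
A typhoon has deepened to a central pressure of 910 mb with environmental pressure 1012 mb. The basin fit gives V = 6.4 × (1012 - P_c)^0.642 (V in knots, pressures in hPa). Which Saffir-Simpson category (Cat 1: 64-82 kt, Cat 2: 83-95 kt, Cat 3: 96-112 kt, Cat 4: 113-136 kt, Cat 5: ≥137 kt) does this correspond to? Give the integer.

ΔP = 1012 − 910 = 102 mb.
V ≈ 6.4 × 102^0.642 = 6.4 × 19.48 ≈ 125 kt.
125 kt falls in the Category 4 band.

4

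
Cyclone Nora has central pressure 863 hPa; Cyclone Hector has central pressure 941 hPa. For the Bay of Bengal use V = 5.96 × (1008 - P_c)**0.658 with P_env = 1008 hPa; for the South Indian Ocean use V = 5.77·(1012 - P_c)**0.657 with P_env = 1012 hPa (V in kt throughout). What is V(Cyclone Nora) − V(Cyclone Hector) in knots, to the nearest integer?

63 kt

Cyclone Nora: ΔP = 145; V ≈ 5.96 × 145^0.658 ≈ 157.55 kt.
Cyclone Hector: ΔP = 71; V ≈ 5.77 × 71^0.657 ≈ 94.94 kt.
Difference ≈ 157.55 − 94.94 = 62.61 → 63 kt.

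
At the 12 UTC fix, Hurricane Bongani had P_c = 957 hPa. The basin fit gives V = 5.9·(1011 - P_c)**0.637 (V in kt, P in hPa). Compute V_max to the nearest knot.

75 kt

ΔP = 1011 − 957 = 54 hPa.
54^0.637 ≈ 12.692.
V ≈ 5.9 × 12.692 ≈ 74.9 kt.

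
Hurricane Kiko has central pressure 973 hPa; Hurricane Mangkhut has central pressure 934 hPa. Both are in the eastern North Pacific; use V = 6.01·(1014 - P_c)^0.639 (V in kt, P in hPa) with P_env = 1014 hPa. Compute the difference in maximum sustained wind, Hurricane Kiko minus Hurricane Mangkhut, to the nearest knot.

Hurricane Kiko: ΔP = 41; V ≈ 6.01 × 41^0.639 ≈ 64.48 kt.
Hurricane Mangkhut: ΔP = 80; V ≈ 6.01 × 80^0.639 ≈ 98.84 kt.
Difference ≈ 64.48 − 98.84 = -34.36 → -34 kt.

-34 kt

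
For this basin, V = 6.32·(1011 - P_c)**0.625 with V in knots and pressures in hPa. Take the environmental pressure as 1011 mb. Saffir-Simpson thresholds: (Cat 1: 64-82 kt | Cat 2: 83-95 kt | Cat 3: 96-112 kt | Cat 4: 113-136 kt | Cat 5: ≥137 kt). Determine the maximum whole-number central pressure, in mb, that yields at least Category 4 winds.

Category 4 begins at V = 113 kt.
Required ΔP = (113/6.32)^(1/0.625) = 17.880^1.600 ≈ 100.87 mb.
P_c ≤ 1011 − 100.87 = 910.13, so the highest integer P_c is 910 mb.

910 mb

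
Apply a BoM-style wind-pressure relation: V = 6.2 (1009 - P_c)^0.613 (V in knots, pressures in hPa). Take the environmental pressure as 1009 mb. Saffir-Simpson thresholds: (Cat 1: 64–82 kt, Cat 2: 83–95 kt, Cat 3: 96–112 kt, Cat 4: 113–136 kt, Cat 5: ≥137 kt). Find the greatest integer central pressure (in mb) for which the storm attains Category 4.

Category 4 begins at V = 113 kt.
Required ΔP = (113/6.2)^(1/0.613) = 18.226^1.631 ≈ 113.92 mb.
P_c ≤ 1009 − 113.92 = 895.08, so the highest integer P_c is 895 mb.

895 mb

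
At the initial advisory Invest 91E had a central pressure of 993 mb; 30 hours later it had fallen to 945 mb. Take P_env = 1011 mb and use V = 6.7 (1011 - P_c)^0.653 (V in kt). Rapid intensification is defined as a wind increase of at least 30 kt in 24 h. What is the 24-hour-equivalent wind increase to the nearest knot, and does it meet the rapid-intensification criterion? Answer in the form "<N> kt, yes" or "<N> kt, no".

V₁: ΔP = 18, V ≈ 6.7 × 18^0.653 ≈ 44.24 kt.
V₂: ΔP = 66, V ≈ 6.7 × 66^0.653 ≈ 103.33 kt.
ΔV over 30 h = 59.09 kt → 24 h equivalent = 59.09 × 24/30 ≈ 47.27 kt.
47 kt ≥ 30 kt ⇒ rapid intensification.

47 kt, yes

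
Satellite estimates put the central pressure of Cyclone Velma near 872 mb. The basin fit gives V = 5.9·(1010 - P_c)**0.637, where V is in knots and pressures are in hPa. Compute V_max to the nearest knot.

ΔP = 1010 − 872 = 138 mb.
138^0.637 ≈ 23.073.
V ≈ 5.9 × 23.073 ≈ 136.1 kt.

136 kt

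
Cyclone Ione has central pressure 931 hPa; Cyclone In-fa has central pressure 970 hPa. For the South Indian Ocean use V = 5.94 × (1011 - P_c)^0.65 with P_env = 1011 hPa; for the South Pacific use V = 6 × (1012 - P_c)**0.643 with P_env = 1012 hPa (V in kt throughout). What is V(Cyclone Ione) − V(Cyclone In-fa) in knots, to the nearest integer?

36 kt

Cyclone Ione: ΔP = 80; V ≈ 5.94 × 80^0.65 ≈ 102.52 kt.
Cyclone In-fa: ΔP = 42; V ≈ 6 × 42^0.643 ≈ 66.36 kt.
Difference ≈ 102.52 − 66.36 = 36.16 → 36 kt.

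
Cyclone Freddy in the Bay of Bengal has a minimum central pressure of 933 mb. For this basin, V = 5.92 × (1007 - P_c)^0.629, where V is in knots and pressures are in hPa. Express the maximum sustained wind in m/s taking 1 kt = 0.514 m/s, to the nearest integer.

ΔP = 1007 − 933 = 74 mb.
V ≈ 5.92 × 74^0.629 = 5.92 × 14.988 ≈ 88.730 kt.
88.730 × 0.514 ≈ 45.61 m/s → 46 m/s.

46 m/s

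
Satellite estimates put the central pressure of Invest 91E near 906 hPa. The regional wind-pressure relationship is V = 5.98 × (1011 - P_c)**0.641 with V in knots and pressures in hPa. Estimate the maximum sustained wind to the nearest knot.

118 kt

ΔP = 1011 − 906 = 105 hPa.
105^0.641 ≈ 19.751.
V ≈ 5.98 × 19.751 ≈ 118.1 kt.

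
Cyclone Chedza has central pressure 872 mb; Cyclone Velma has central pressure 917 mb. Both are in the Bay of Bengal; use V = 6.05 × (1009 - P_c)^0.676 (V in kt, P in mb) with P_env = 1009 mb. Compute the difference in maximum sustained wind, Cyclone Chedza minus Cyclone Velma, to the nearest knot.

Cyclone Chedza: ΔP = 137; V ≈ 6.05 × 137^0.676 ≈ 168.34 kt.
Cyclone Velma: ΔP = 92; V ≈ 6.05 × 92^0.676 ≈ 128.61 kt.
Difference ≈ 168.34 − 128.61 = 39.73 → 40 kt.

40 kt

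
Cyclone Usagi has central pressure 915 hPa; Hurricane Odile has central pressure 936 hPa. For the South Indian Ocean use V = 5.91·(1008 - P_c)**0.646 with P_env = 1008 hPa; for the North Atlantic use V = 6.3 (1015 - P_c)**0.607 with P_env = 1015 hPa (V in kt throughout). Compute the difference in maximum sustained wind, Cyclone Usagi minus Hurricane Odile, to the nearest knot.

21 kt

Cyclone Usagi: ΔP = 93; V ≈ 5.91 × 93^0.646 ≈ 110.47 kt.
Hurricane Odile: ΔP = 79; V ≈ 6.3 × 79^0.607 ≈ 89.37 kt.
Difference ≈ 110.47 − 89.37 = 21.10 → 21 kt.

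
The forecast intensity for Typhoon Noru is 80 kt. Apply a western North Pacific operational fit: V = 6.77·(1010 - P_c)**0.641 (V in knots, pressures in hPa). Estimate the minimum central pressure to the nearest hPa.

963 hPa

ΔP = (V / 6.77)^(1/0.641) = (80/6.77)^1.560.
80/6.77 = 11.817; 11.817^1.560 ≈ 47.12 hPa.
P_c = 1010 − 47.12 = 962.88 ≈ 963 hPa.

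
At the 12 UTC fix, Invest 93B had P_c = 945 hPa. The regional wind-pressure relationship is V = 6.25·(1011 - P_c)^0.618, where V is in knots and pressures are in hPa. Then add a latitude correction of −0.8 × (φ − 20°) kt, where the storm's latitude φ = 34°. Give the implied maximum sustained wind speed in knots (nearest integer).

72 kt

ΔP = 1011 − 945 = 66 hPa.
66^0.618 ≈ 13.319.
V ≈ 6.25 × 13.319 ≈ 83.2 kt.
Latitude correction: −0.8 × (34 − 20) = -11.2 kt.
Corrected V ≈ 72 kt → 72 kt.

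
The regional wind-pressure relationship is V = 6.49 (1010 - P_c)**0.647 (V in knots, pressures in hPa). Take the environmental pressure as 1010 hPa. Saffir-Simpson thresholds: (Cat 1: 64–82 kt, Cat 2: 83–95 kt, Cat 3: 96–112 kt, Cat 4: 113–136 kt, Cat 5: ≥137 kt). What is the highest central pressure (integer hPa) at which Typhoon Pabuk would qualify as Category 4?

Category 4 begins at V = 113 kt.
Required ΔP = (113/6.49)^(1/0.647) = 17.411^1.546 ≈ 82.76 hPa.
P_c ≤ 1010 − 82.76 = 927.24, so the highest integer P_c is 927 hPa.

927 hPa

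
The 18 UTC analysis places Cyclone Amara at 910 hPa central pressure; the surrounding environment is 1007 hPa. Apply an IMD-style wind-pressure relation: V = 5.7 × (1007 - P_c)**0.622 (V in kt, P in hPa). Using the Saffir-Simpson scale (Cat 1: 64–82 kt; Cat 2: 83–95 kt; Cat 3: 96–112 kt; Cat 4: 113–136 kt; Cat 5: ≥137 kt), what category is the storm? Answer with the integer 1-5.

ΔP = 1007 − 910 = 97 hPa.
V ≈ 5.7 × 97^0.622 = 5.7 × 17.21 ≈ 98 kt.
98 kt falls in the Category 3 band.

3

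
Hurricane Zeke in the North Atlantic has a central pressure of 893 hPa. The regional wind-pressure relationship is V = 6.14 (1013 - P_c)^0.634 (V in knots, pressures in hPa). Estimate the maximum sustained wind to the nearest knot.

128 kt

ΔP = 1013 − 893 = 120 hPa.
120^0.634 ≈ 20.807.
V ≈ 6.14 × 20.807 ≈ 127.8 kt.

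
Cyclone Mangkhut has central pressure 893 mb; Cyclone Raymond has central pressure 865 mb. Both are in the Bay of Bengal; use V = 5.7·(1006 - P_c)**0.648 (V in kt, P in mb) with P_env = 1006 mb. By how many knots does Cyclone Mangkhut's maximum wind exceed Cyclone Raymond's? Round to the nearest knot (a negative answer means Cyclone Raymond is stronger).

Cyclone Mangkhut: ΔP = 113; V ≈ 5.7 × 113^0.648 ≈ 121.97 kt.
Cyclone Raymond: ΔP = 141; V ≈ 5.7 × 141^0.648 ≈ 140.79 kt.
Difference ≈ 121.97 − 140.79 = -18.82 → -19 kt.

-19 kt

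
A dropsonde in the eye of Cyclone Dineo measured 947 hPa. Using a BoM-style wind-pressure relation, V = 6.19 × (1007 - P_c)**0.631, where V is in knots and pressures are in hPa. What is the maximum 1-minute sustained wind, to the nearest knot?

ΔP = 1007 − 947 = 60 hPa.
60^0.631 ≈ 13.244.
V ≈ 6.19 × 13.244 ≈ 82.0 kt.

82 kt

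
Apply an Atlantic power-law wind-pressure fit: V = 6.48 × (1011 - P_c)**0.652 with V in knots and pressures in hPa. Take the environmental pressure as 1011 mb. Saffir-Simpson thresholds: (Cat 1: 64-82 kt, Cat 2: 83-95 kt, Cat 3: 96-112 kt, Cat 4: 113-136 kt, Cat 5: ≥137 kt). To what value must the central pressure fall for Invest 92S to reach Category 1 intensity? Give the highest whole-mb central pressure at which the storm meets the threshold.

977 mb

Category 1 begins at V = 64 kt.
Required ΔP = (64/6.48)^(1/0.652) = 9.877^1.534 ≈ 33.53 mb.
P_c ≤ 1011 − 33.53 = 977.47, so the highest integer P_c is 977 mb.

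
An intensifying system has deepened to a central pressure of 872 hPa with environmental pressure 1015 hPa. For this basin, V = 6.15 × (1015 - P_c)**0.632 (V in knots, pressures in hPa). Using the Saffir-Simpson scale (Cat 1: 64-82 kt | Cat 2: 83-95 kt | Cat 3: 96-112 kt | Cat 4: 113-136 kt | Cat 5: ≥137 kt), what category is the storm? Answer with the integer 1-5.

ΔP = 1015 − 872 = 143 hPa.
V ≈ 6.15 × 143^0.632 = 6.15 × 23.02 ≈ 142 kt.
142 kt falls in the Category 5 band.

5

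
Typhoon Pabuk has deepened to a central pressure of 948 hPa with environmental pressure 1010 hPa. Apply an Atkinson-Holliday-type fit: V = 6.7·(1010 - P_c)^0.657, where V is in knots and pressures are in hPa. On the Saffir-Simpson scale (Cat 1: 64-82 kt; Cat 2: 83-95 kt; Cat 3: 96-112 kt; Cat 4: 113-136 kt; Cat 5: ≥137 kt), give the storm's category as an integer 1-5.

3

ΔP = 1010 − 948 = 62 hPa.
V ≈ 6.7 × 62^0.657 = 6.7 × 15.05 ≈ 101 kt.
101 kt falls in the Category 3 band.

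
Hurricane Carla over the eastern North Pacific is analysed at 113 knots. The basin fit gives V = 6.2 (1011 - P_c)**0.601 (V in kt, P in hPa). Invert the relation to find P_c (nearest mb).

ΔP = (V / 6.2)^(1/0.601) = (113/6.2)^1.664.
113/6.2 = 18.226; 18.226^1.664 ≈ 125.21 mb.
P_c = 1011 − 125.21 = 885.79 ≈ 886 mb.

886 mb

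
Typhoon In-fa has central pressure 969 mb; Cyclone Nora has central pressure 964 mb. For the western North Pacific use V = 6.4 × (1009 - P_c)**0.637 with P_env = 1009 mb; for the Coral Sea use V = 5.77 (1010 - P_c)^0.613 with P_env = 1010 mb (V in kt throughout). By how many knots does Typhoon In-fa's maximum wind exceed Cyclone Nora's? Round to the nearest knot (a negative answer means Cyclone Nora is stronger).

7 kt

Typhoon In-fa: ΔP = 40; V ≈ 6.4 × 40^0.637 ≈ 67.10 kt.
Cyclone Nora: ΔP = 46; V ≈ 5.77 × 46^0.613 ≈ 60.32 kt.
Difference ≈ 67.10 − 60.32 = 6.78 → 7 kt.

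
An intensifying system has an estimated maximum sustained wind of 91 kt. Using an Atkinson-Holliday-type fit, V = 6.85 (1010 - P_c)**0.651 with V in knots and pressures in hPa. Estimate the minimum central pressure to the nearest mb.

957 mb

ΔP = (V / 6.85)^(1/0.651) = (91/6.85)^1.536.
91/6.85 = 13.285; 13.285^1.536 ≈ 53.16 mb.
P_c = 1010 − 53.16 = 956.84 ≈ 957 mb.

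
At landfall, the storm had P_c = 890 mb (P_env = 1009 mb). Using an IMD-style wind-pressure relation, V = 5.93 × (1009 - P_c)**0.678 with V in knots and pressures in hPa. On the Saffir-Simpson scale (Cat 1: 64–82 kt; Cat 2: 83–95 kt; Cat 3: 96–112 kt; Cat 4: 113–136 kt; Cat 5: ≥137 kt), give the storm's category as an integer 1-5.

ΔP = 1009 − 890 = 119 mb.
V ≈ 5.93 × 119^0.678 = 5.93 × 25.54 ≈ 151 kt.
151 kt falls in the Category 5 band.

5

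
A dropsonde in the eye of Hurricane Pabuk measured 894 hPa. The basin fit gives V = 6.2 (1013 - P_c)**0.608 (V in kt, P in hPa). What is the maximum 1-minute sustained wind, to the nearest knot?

113 kt

ΔP = 1013 − 894 = 119 hPa.
119^0.608 ≈ 18.278.
V ≈ 6.2 × 18.278 ≈ 113.3 kt.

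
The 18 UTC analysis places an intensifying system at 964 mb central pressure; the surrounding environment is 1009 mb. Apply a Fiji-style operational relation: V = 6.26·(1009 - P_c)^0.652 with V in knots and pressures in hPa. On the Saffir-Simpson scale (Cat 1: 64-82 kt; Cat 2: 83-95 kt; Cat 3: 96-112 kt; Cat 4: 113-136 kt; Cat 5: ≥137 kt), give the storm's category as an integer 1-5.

1

ΔP = 1009 − 964 = 45 mb.
V ≈ 6.26 × 45^0.652 = 6.26 × 11.96 ≈ 75 kt.
75 kt falls in the Category 1 band.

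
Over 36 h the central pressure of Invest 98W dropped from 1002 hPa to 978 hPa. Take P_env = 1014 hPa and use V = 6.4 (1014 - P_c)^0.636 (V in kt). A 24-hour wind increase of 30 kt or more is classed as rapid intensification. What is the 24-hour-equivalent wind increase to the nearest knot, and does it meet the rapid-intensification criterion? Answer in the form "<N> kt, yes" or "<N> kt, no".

21 kt, no

V₁: ΔP = 12, V ≈ 6.4 × 12^0.636 ≈ 31.08 kt.
V₂: ΔP = 36, V ≈ 6.4 × 36^0.636 ≈ 62.52 kt.
ΔV over 36 h = 31.44 kt → 24 h equivalent = 31.44 × 24/36 ≈ 20.96 kt.
21 kt < 30 kt ⇒ not rapid intensification.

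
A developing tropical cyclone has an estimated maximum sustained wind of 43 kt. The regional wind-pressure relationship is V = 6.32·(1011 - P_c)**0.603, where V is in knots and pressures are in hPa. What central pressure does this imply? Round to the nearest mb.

987 mb

ΔP = (V / 6.32)^(1/0.603) = (43/6.32)^1.658.
43/6.32 = 6.804; 6.804^1.658 ≈ 24.04 mb.
P_c = 1011 − 24.04 = 986.96 ≈ 987 mb.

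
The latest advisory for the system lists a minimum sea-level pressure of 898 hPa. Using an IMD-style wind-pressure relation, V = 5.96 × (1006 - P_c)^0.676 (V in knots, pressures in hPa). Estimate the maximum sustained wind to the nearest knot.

141 kt

ΔP = 1006 − 898 = 108 hPa.
108^0.676 ≈ 23.692.
V ≈ 5.96 × 23.692 ≈ 141.2 kt.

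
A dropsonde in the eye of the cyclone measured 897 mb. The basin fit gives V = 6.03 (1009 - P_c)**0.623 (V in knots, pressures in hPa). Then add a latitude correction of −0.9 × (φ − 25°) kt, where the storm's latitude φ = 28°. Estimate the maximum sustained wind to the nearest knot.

ΔP = 1009 − 897 = 112 mb.
112^0.623 ≈ 18.909.
V ≈ 6.03 × 18.909 ≈ 114.0 kt.
Latitude correction: −0.9 × (28 − 25) = -2.7 kt.
Corrected V ≈ 111.3 kt → 111 kt.

111 kt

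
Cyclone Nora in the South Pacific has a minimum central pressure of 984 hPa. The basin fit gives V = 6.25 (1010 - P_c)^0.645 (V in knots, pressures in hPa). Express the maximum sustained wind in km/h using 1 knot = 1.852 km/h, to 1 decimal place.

94.7 km/h

ΔP = 1010 − 984 = 26 hPa.
V ≈ 6.25 × 26^0.645 = 6.25 × 8.178 ≈ 51.114 kt.
51.114 × 1.852 ≈ 94.66 km/h → 94.7 km/h.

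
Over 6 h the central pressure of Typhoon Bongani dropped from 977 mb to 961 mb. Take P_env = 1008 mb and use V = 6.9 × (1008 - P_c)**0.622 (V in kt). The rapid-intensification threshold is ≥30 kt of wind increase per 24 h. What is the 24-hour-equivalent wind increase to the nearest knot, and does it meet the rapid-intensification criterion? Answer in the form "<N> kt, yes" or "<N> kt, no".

V₁: ΔP = 31, V ≈ 6.9 × 31^0.622 ≈ 58.41 kt.
V₂: ΔP = 47, V ≈ 6.9 × 47^0.622 ≈ 75.66 kt.
ΔV over 6 h = 17.25 kt → 24 h equivalent = 17.25 × 24/6 ≈ 69.00 kt.
69 kt ≥ 30 kt ⇒ rapid intensification.

69 kt, yes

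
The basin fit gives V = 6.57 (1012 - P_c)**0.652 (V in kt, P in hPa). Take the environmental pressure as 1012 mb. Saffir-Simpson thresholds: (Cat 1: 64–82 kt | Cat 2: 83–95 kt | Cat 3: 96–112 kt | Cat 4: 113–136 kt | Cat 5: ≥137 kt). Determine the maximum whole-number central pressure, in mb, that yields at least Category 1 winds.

Category 1 begins at V = 64 kt.
Required ΔP = (64/6.57)^(1/0.652) = 9.741^1.534 ≈ 32.83 mb.
P_c ≤ 1012 − 32.83 = 979.17, so the highest integer P_c is 979 mb.

979 mb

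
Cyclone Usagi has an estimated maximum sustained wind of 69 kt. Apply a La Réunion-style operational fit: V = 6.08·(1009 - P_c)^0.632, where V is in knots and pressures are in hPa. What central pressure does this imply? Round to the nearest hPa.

ΔP = (V / 6.08)^(1/0.632) = (69/6.08)^1.582.
69/6.08 = 11.349; 11.349^1.582 ≈ 46.69 hPa.
P_c = 1009 − 46.69 = 962.31 ≈ 962 hPa.

962 hPa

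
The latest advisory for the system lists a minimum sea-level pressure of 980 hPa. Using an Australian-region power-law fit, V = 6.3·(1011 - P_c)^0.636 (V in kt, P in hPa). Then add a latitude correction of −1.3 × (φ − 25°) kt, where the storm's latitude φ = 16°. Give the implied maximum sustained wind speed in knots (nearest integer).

68 kt

ΔP = 1011 − 980 = 31 hPa.
31^0.636 ≈ 8.882.
V ≈ 6.3 × 8.882 ≈ 56.0 kt.
Latitude correction: −1.3 × (16 − 25) = 11.7 kt.
Corrected V ≈ 67.7 kt → 68 kt.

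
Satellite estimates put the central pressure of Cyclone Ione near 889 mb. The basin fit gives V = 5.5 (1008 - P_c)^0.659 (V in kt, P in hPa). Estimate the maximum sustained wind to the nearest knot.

128 kt

ΔP = 1008 − 889 = 119 mb.
119^0.659 ≈ 23.323.
V ≈ 5.5 × 23.323 ≈ 128.3 kt.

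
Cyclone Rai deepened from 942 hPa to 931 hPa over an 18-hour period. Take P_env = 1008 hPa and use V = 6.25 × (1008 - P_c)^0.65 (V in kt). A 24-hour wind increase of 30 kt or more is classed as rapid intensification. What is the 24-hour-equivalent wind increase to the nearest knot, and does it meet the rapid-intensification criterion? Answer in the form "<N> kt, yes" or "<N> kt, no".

13 kt, no

V₁: ΔP = 66, V ≈ 6.25 × 66^0.65 ≈ 95.19 kt.
V₂: ΔP = 77, V ≈ 6.25 × 77^0.65 ≈ 105.22 kt.
ΔV over 18 h = 10.03 kt → 24 h equivalent = 10.03 × 24/18 ≈ 13.37 kt.
13 kt < 30 kt ⇒ not rapid intensification.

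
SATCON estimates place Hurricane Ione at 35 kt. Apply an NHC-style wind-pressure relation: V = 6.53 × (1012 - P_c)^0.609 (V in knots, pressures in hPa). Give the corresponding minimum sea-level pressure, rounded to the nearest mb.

ΔP = (V / 6.53)^(1/0.609) = (35/6.53)^1.642.
35/6.53 = 5.360; 5.360^1.642 ≈ 15.75 mb.
P_c = 1012 − 15.75 = 996.25 ≈ 996 mb.

996 mb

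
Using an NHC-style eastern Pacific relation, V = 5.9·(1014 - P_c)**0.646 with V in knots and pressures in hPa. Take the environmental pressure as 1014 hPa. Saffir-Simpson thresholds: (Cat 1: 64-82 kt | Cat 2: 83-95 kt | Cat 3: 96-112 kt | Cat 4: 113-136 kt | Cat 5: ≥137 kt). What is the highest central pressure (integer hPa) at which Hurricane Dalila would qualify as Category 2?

954 hPa

Category 2 begins at V = 83 kt.
Required ΔP = (83/5.9)^(1/0.646) = 14.068^1.548 ≈ 59.90 hPa.
P_c ≤ 1014 − 59.90 = 954.10, so the highest integer P_c is 954 hPa.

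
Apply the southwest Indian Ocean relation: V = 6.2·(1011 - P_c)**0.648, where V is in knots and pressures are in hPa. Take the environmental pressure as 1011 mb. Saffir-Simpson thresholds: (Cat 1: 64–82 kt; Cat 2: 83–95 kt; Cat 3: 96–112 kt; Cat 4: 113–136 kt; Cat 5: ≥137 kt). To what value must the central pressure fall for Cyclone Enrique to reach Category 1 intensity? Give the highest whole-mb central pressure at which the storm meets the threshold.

Category 1 begins at V = 64 kt.
Required ΔP = (64/6.2)^(1/0.648) = 10.323^1.543 ≈ 36.68 mb.
P_c ≤ 1011 − 36.68 = 974.32, so the highest integer P_c is 974 mb.

974 mb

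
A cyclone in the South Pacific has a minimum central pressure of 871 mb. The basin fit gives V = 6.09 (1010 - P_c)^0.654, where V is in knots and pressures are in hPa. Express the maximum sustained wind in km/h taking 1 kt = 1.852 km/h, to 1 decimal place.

284.3 km/h

ΔP = 1010 − 871 = 139 mb.
V ≈ 6.09 × 139^0.654 = 6.09 × 25.208 ≈ 153.514 kt.
153.514 × 1.852 ≈ 284.31 km/h → 284.3 km/h.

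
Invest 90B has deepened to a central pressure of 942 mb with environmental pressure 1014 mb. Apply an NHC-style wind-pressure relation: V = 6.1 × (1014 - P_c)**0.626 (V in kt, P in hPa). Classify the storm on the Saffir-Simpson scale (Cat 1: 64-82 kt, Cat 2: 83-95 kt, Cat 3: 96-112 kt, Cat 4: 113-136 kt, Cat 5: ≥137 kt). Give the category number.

2

ΔP = 1014 − 942 = 72 mb.
V ≈ 6.1 × 72^0.626 = 6.1 × 14.54 ≈ 89 kt.
89 kt falls in the Category 2 band.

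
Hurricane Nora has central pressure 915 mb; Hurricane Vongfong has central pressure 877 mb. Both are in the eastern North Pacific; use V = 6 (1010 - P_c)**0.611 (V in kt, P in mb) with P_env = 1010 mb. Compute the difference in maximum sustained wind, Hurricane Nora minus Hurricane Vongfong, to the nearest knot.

-22 kt

Hurricane Nora: ΔP = 95; V ≈ 6 × 95^0.611 ≈ 96.95 kt.
Hurricane Vongfong: ΔP = 133; V ≈ 6 × 133^0.611 ≈ 119.08 kt.
Difference ≈ 96.95 − 119.08 = -22.13 → -22 kt.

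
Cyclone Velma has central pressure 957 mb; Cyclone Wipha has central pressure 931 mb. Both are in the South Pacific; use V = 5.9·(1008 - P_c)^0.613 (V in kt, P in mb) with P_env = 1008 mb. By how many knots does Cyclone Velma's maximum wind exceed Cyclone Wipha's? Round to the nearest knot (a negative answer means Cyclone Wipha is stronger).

-19 kt

Cyclone Velma: ΔP = 51; V ≈ 5.9 × 51^0.613 ≈ 65.70 kt.
Cyclone Wipha: ΔP = 77; V ≈ 5.9 × 77^0.613 ≈ 84.58 kt.
Difference ≈ 65.70 − 84.58 = -18.88 → -19 kt.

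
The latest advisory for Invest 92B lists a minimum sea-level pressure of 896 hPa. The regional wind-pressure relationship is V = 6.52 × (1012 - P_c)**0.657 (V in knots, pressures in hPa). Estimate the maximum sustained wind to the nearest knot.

148 kt

ΔP = 1012 − 896 = 116 hPa.
116^0.657 ≈ 22.717.
V ≈ 6.52 × 22.717 ≈ 148.1 kt.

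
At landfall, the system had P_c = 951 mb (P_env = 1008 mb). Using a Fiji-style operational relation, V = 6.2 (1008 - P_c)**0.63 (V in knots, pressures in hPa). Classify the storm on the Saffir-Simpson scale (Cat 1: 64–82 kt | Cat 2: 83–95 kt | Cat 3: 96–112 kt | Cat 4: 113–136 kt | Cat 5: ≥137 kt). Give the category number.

ΔP = 1008 − 951 = 57 mb.
V ≈ 6.2 × 57^0.63 = 6.2 × 12.77 ≈ 79 kt.
79 kt falls in the Category 1 band.

1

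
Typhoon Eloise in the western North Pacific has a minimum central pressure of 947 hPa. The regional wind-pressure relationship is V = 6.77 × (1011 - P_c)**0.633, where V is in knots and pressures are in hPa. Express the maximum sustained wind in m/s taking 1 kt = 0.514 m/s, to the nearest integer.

ΔP = 1011 − 947 = 64 hPa.
V ≈ 6.77 × 64^0.633 = 6.77 × 13.910 ≈ 94.167 kt.
94.167 × 0.514 ≈ 48.40 m/s → 48 m/s.

48 m/s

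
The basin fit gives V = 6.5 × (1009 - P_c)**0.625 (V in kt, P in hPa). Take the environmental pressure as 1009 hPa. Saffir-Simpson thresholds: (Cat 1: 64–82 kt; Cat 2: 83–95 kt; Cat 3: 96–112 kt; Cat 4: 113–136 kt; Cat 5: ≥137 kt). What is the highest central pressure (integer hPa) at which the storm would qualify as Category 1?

970 hPa

Category 1 begins at V = 64 kt.
Required ΔP = (64/6.5)^(1/0.625) = 9.846^1.600 ≈ 38.84 hPa.
P_c ≤ 1009 − 38.84 = 970.16, so the highest integer P_c is 970 hPa.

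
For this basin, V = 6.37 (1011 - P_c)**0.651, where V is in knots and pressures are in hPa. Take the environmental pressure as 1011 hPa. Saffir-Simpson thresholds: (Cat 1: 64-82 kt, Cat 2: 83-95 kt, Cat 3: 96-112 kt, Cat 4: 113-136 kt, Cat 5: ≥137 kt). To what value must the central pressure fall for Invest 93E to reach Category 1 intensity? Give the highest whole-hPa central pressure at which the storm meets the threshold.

Category 1 begins at V = 64 kt.
Required ΔP = (64/6.37)^(1/0.651) = 10.047^1.536 ≈ 34.61 hPa.
P_c ≤ 1011 − 34.61 = 976.39, so the highest integer P_c is 976 hPa.

976 hPa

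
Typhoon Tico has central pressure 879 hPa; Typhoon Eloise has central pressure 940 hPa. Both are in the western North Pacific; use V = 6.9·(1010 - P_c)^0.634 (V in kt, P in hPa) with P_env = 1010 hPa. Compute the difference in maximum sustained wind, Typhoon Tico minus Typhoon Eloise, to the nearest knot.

50 kt

Typhoon Tico: ΔP = 131; V ≈ 6.9 × 131^0.634 ≈ 151.77 kt.
Typhoon Eloise: ΔP = 70; V ≈ 6.9 × 70^0.634 ≈ 102.01 kt.
Difference ≈ 151.77 − 102.01 = 49.76 → 50 kt.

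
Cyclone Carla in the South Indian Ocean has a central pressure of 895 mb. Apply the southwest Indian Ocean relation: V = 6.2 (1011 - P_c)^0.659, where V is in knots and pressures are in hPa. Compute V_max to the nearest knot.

142 kt

ΔP = 1011 − 895 = 116 mb.
116^0.659 ≈ 22.934.
V ≈ 6.2 × 22.934 ≈ 142.2 kt.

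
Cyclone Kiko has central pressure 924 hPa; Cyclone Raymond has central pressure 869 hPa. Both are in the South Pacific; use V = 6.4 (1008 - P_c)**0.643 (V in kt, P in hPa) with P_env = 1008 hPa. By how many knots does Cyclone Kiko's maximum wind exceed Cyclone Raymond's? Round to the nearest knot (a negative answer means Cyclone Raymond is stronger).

Cyclone Kiko: ΔP = 84; V ≈ 6.4 × 84^0.643 ≈ 110.53 kt.
Cyclone Raymond: ΔP = 139; V ≈ 6.4 × 139^0.643 ≈ 152.81 kt.
Difference ≈ 110.53 − 152.81 = -42.28 → -42 kt.

-42 kt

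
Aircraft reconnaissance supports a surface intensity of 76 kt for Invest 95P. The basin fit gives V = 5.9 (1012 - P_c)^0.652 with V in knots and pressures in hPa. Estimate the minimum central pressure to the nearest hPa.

962 hPa

ΔP = (V / 5.9)^(1/0.652) = (76/5.9)^1.534.
76/5.9 = 12.881; 12.881^1.534 ≈ 50.40 hPa.
P_c = 1012 − 50.40 = 961.60 ≈ 962 hPa.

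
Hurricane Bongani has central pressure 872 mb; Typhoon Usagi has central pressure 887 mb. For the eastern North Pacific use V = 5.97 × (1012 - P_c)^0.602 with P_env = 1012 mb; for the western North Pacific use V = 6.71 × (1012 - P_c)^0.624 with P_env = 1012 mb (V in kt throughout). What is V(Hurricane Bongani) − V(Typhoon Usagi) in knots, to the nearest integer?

-20 kt

Hurricane Bongani: ΔP = 140; V ≈ 5.97 × 140^0.602 ≈ 116.93 kt.
Typhoon Usagi: ΔP = 125; V ≈ 6.71 × 125^0.624 ≈ 136.52 kt.
Difference ≈ 116.93 − 136.52 = -19.59 → -20 kt.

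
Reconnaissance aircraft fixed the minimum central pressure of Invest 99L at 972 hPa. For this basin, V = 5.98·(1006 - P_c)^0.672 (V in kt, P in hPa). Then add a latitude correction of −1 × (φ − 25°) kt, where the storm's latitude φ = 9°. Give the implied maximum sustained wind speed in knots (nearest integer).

80 kt

ΔP = 1006 − 972 = 34 hPa.
34^0.672 ≈ 10.694.
V ≈ 5.98 × 10.694 ≈ 64.0 kt.
Latitude correction: −1 × (9 − 25) = 16 kt.
Corrected V ≈ 80 kt → 80 kt.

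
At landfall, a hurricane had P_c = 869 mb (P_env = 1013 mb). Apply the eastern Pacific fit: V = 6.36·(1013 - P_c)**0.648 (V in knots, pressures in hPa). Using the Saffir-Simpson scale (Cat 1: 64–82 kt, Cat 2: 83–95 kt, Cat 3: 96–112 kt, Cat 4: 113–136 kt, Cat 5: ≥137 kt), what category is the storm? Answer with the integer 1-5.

ΔP = 1013 − 869 = 144 mb.
V ≈ 6.36 × 144^0.648 = 6.36 × 25.04 ≈ 159 kt.
159 kt falls in the Category 5 band.

5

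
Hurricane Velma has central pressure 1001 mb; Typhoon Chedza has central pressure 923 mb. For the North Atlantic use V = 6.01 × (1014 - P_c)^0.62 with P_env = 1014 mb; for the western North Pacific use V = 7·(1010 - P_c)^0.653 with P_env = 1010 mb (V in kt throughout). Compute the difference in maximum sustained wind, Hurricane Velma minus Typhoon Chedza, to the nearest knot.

-100 kt

Hurricane Velma: ΔP = 13; V ≈ 6.01 × 13^0.62 ≈ 29.48 kt.
Typhoon Chedza: ΔP = 87; V ≈ 7 × 87^0.653 ≈ 129.30 kt.
Difference ≈ 29.48 − 129.30 = -99.82 → -100 kt.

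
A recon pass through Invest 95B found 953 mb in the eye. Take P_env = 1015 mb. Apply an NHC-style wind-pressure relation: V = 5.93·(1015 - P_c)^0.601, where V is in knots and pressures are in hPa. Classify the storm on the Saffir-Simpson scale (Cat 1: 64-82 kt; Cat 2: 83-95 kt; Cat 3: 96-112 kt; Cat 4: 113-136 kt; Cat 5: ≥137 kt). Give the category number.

ΔP = 1015 − 953 = 62 mb.
V ≈ 5.93 × 62^0.601 = 5.93 × 11.95 ≈ 71 kt.
71 kt falls in the Category 1 band.

1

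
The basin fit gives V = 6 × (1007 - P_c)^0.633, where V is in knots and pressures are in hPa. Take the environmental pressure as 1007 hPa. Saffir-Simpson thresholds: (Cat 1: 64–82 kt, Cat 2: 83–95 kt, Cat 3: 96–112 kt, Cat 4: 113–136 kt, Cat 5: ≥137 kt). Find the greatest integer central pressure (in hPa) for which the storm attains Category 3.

Category 3 begins at V = 96 kt.
Required ΔP = (96/6)^(1/0.633) = 16.000^1.580 ≈ 79.84 hPa.
P_c ≤ 1007 − 79.84 = 927.16, so the highest integer P_c is 927 hPa.

927 hPa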